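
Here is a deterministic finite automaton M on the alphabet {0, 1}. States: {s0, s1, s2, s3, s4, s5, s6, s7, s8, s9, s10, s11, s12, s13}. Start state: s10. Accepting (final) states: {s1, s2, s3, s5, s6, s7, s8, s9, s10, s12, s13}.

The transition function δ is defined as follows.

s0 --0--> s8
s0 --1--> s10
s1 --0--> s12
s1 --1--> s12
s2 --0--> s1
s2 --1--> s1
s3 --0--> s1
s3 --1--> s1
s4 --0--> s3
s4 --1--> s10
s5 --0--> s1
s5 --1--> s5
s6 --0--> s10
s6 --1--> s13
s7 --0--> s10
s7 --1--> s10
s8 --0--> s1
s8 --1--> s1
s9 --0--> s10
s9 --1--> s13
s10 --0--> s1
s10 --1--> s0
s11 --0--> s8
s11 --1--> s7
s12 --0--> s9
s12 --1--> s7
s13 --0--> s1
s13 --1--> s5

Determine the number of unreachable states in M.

Starting at s10 and following transitions, the reachable set is {s0, s1, s5, s7, s8, s9, s10, s12, s13}. That leaves s2, s3, s4, s6, s11 unreachable — 5 in total.

5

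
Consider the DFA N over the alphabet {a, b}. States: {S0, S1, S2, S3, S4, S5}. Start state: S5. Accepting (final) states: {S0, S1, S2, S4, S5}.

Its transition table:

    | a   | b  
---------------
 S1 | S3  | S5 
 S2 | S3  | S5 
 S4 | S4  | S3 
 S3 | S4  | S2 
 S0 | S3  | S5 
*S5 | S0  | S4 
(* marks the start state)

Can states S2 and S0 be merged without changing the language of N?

States {S1} cannot be reached from the start state, so discard them.
P0 = {S0,S2,S4,S5} | {S3}.
Split {S0,S2,S4,S5} by δ(·,a) → {S0,S2} and {S4,S5}.
On input a, block {S4,S5} splits into {S4} and {S5}.
Stable partition: {S0,S2} | {S3} | {S4} | {S5} — 4 equivalence classes.
S2 and S0 lie in the same block of the stable partition, so they are equivalent — no string distinguishes them.

Yes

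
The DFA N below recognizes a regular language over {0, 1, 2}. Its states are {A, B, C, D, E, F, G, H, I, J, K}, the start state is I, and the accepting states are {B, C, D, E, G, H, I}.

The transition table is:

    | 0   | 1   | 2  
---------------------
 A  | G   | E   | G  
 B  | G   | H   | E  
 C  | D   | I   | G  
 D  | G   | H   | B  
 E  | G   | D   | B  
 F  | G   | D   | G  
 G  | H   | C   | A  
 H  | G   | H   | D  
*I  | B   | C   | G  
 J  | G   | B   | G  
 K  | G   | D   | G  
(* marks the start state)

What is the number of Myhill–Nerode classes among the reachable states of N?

4

Reachable states from the start: {A,B,C,D,E,G,H,I}. Unreachable: {F,J,K} — drop them.
Start with accepting vs non-accepting: {B,C,D,E,G,H,I} | {A}.
Split {B,C,D,E,G,H,I} by δ(·,2) → {B,C,D,E,H,I} and {G}.
On input 0, block {B,C,D,E,H,I} splits into {B,D,E,H} and {C,I}.
The partition is now stable with 4 blocks: {B,D,E,H} | {A} | {G} | {C,I}.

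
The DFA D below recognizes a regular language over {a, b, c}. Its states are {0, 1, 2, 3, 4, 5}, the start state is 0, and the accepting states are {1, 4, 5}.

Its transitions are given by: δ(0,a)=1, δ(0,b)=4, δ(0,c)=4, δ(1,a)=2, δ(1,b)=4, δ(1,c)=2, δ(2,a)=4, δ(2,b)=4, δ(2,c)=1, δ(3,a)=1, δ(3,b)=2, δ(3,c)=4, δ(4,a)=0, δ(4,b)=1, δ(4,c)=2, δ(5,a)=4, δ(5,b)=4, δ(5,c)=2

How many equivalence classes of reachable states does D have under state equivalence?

2

States {3,5} cannot be reached from the start state, so discard them.
Start with accepting vs non-accepting: {1,4} | {0,2}.
Stable partition: {1,4} | {0,2} — 2 equivalence classes.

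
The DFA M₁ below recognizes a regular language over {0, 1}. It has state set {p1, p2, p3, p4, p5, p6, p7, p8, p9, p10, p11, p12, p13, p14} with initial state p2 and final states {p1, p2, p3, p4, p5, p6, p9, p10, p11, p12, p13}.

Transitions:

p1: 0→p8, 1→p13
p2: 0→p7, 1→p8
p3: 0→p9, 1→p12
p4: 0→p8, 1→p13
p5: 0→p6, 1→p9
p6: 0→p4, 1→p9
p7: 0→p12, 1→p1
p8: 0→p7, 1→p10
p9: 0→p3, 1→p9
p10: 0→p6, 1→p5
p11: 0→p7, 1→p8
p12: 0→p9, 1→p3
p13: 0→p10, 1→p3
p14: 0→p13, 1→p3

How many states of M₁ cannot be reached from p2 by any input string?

2

BFS from p2 reaches {p1, p2, p3, p4, p5, p6, p7, p8, p9, p10, p12, p13}; the 2 state(s) p11, p14 are never visited.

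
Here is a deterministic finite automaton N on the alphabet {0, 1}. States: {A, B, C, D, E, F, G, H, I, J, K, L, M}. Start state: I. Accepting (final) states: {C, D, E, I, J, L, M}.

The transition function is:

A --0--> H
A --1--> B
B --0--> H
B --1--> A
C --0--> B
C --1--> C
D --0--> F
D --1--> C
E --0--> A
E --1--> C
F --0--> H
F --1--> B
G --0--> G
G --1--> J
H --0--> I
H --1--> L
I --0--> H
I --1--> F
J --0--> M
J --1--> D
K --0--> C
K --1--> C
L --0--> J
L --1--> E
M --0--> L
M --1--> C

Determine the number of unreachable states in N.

No path from I leads to G, K; the other 11 states are all reachable.

2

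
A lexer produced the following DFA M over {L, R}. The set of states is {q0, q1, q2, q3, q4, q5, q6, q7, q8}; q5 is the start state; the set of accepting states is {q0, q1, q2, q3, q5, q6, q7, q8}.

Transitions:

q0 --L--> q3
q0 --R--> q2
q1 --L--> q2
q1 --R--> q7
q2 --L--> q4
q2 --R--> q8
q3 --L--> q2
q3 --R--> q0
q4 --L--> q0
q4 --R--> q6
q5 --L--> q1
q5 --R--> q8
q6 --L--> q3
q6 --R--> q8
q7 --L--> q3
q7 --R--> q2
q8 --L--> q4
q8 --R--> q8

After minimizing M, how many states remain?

Start with accepting vs non-accepting: {q0,q1,q2,q3,q5,q6,q7,q8} | {q4}.
Refine {q0,q1,q2,q3,q5,q6,q7,q8} on symbol L: members go to different blocks, giving {q0,q1,q3,q5,q6,q7} and {q2,q8}.
On input L, block {q0,q1,q3,q5,q6,q7} splits into {q0,q5,q6,q7} and {q1,q3}.
The partition is now stable with 4 blocks: {q0,q5,q6,q7} | {q4} | {q2,q8} | {q1,q3}.

4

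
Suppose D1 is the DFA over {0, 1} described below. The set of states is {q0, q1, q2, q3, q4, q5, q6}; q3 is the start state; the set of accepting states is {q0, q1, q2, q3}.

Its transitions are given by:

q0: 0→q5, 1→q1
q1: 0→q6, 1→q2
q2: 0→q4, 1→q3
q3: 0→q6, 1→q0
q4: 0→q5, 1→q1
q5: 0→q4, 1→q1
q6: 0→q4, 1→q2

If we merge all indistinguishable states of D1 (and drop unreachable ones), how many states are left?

2

Every state is reachable, so we keep all 7.
Start with accepting vs non-accepting: {q0,q1,q2,q3} | {q4,q5,q6}.
No further refinement is possible. Final partition (2 blocks): {q0,q1,q2,q3} | {q4,q5,q6}.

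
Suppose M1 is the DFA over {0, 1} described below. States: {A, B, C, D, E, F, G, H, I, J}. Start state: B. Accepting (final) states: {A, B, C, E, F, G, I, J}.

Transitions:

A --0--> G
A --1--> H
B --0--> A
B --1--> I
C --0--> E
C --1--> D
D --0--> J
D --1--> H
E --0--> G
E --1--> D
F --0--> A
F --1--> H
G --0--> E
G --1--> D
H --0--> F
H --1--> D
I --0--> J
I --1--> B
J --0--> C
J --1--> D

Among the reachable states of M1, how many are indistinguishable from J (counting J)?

Every state is reachable, so we keep all 10.
P0 = {A,B,C,E,F,G,I,J} | {D,H}.
Split {A,B,C,E,F,G,I,J} by δ(·,1) → {A,C,E,F,G,J} and {B,I}.
No further refinement is possible. Final partition (3 blocks): {A,C,E,F,G,J} | {D,H} | {B,I}.
State J belongs to the block {A,C,E,F,G,J}, which has 6 states.

6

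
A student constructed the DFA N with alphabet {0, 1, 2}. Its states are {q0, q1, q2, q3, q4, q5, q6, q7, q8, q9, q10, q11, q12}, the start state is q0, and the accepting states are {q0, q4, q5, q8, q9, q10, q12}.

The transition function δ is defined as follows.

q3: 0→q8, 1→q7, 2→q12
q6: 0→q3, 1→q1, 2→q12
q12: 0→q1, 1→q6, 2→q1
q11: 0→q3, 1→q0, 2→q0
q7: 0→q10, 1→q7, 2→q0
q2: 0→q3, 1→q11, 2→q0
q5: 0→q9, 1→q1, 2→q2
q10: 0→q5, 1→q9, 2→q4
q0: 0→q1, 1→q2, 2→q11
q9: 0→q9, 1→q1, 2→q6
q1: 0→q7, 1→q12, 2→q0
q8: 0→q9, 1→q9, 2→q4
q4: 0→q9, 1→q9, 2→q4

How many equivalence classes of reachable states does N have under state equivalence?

6

All states are reachable from the start state.
Initial partition by acceptance: {q0,q4,q5,q8,q9,q10,q12} | {q1,q2,q3,q6,q7,q11}.
Split {q0,q4,q5,q8,q9,q10,q12} by δ(·,0) → {q4,q5,q8,q9,q10} and {q0,q12}.
Split {q4,q5,q8,q9,q10} by δ(·,1) → {q4,q8,q10} and {q5,q9}.
Split {q1,q2,q3,q6,q7,q11} by δ(·,0) → {q1,q2,q6,q11} and {q3,q7}.
Refine {q1,q2,q6,q11} on symbol 1: members go to different blocks, giving {q1,q11} and {q2,q6}.
Stable partition: {q4,q8,q10} | {q1,q11} | {q0,q12} | {q5,q9} | {q3,q7} | {q2,q6} — 6 equivalence classes.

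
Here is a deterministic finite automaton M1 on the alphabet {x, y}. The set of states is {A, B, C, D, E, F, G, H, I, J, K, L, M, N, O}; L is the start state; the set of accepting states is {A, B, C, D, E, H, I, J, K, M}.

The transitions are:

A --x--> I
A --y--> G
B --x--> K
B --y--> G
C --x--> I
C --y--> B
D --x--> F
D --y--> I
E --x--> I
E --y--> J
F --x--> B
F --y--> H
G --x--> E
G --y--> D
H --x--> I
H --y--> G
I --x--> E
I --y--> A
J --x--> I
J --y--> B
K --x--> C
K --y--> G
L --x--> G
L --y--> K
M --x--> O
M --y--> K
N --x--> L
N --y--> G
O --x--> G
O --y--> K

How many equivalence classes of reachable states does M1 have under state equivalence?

Reachable states from the start: {A,B,C,D,E,F,G,H,I,J,K,L}. Unreachable: {M,N,O} — drop them.
Start with accepting vs non-accepting: {A,B,C,D,E,H,I,J,K} | {F,G,L}.
Split {A,B,C,D,E,H,I,J,K} by δ(·,x) → {A,B,C,E,H,I,J,K} and {D}.
On input y, block {A,B,C,E,H,I,J,K} splits into {A,B,H,K} and {C,E,I,J}.
On input x, block {A,B,H,K} splits into {A,H,K} and {B}.
Split {F,G,L} by δ(·,x) → {F} and {G} and {L}.
Split {C,E,I,J} by δ(·,y) → {C,J} and {E} and {I}.
On input x, block {A,H,K} splits into {A,H} and {K}.
No further refinement is possible. Final partition (10 blocks): {A,H} | {F} | {D} | {C,J} | {B} | {G} | {L} | {E} | {I} | {K}.

10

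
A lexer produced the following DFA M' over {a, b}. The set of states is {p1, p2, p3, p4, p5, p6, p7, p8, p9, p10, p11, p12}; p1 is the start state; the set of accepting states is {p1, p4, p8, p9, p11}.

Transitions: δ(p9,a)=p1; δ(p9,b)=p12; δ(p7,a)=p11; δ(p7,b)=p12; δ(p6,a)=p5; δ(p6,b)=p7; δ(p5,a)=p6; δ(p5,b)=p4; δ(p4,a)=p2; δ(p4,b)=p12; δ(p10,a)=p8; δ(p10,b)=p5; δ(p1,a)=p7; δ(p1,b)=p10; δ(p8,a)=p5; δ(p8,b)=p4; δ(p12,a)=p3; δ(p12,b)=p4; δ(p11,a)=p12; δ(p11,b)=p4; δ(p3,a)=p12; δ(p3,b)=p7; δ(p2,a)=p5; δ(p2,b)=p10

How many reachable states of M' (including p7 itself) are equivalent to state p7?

States {p9} cannot be reached from the start state, so discard them.
P0 = {p1,p4,p8,p11} | {p2,p3,p5,p6,p7,p10,p12}.
On input b, block {p1,p4,p8,p11} splits into {p1,p4} and {p8,p11}.
On input a, block {p2,p3,p5,p6,p7,p10,p12} splits into {p2,p3,p5,p6,p12} and {p7,p10}.
On input a, block {p1,p4} splits into {p1} and {p4}.
Refine {p2,p3,p5,p6,p12} on symbol b: members go to different blocks, giving {p2,p3,p6} and {p5,p12}.
The partition is now stable with 6 blocks: {p1} | {p2,p3,p6} | {p8,p11} | {p7,p10} | {p4} | {p5,p12}.
The equivalence class containing p7 is {p7,p10}, of size 2.

2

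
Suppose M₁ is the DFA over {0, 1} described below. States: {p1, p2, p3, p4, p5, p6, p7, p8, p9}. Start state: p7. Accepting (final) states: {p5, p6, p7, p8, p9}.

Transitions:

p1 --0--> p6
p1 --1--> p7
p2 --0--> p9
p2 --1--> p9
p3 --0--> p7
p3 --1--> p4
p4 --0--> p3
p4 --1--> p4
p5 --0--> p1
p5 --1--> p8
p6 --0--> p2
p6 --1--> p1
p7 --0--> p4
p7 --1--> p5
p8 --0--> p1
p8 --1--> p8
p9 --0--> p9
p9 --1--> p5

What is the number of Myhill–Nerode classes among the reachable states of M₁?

8

Every state is reachable, so we keep all 9.
Initial partition by acceptance: {p5,p6,p7,p8,p9} | {p1,p2,p3,p4}.
Split {p5,p6,p7,p8,p9} by δ(·,0) → {p5,p6,p7,p8} and {p9}.
Refine {p5,p6,p7,p8} on symbol 1: members go to different blocks, giving {p5,p7,p8} and {p6}.
Refine {p1,p2,p3,p4} on symbol 0: members go to different blocks, giving {p1} and {p2} and {p3} and {p4}.
Refine {p5,p7,p8} on symbol 0: members go to different blocks, giving {p5,p8} and {p7}.
Stable partition: {p5,p8} | {p1} | {p9} | {p6} | {p2} | {p3} | {p4} | {p7} — 8 equivalence classes.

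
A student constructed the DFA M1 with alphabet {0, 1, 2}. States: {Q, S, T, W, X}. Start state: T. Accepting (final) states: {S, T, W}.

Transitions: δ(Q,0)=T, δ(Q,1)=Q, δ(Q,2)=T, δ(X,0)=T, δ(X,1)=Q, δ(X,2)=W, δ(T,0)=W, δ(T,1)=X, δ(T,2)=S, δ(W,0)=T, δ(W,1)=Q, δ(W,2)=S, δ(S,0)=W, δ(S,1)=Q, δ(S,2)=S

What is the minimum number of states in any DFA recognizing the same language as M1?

Initial partition by acceptance: {S,T,W} | {Q,X}.
Stable partition: {S,T,W} | {Q,X} — 2 equivalence classes.

2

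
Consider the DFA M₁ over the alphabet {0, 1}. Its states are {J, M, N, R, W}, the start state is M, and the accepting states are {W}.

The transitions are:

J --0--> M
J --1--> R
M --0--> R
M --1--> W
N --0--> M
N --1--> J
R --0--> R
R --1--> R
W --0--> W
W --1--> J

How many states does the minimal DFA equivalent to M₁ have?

4

States {N} cannot be reached from the start state, so discard them.
P0 = {W} | {J,M,R}.
Refine {J,M,R} on symbol 1: members go to different blocks, giving {J,R} and {M}.
On input 0, block {J,R} splits into {J} and {R}.
No further refinement is possible. Final partition (4 blocks): {W} | {J} | {M} | {R}.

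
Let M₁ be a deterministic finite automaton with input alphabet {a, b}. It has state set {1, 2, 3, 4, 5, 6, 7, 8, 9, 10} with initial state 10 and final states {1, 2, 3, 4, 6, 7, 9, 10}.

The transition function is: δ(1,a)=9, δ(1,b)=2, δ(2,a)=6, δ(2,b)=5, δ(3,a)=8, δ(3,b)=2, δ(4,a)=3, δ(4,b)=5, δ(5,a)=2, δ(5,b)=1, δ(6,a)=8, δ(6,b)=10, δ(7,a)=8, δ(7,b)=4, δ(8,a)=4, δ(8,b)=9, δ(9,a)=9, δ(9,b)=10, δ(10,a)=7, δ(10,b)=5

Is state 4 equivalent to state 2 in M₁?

All states are reachable from the start state.
Initial partition by acceptance: {1,2,3,4,6,7,9,10} | {5,8}.
Refine {1,2,3,4,6,7,9,10} on symbol a: members go to different blocks, giving {1,2,4,9,10} and {3,6,7}.
Split {1,2,4,9,10} by δ(·,a) → {2,4,10} and {1,9}.
Stable partition: {2,4,10} | {5,8} | {3,6,7} | {1,9} — 4 equivalence classes.
4 and 2 lie in the same block of the stable partition, so they are equivalent — no string distinguishes them.

Yes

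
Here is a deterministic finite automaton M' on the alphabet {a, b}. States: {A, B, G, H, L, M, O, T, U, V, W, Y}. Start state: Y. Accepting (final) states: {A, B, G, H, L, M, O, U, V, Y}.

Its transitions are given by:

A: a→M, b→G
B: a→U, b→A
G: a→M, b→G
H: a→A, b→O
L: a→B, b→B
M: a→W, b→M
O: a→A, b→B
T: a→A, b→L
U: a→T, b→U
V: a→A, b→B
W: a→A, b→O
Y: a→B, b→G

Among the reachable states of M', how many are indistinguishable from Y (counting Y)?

States {H,V} cannot be reached from the start state, so discard them.
Start with accepting vs non-accepting: {A,B,G,L,M,O,U,Y} | {T,W}.
On input a, block {A,B,G,L,M,O,U,Y} splits into {A,B,G,L,O,Y} and {M,U}.
On input a, block {A,B,G,L,O,Y} splits into {L,O,Y} and {A,B,G}.
Stable partition: {L,O,Y} | {T,W} | {M,U} | {A,B,G} — 4 equivalence classes.
The equivalence class containing Y is {L,O,Y}, of size 3.

3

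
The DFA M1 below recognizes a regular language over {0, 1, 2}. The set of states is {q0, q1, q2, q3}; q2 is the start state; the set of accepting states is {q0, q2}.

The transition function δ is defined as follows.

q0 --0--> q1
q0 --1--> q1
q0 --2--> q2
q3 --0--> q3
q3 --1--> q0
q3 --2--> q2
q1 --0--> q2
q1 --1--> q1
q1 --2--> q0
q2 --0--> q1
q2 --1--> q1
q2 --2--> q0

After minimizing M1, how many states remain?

Reachable states from the start: {q0,q1,q2}. Unreachable: {q3} — drop them.
Start with accepting vs non-accepting: {q0,q2} | {q1}.
The partition is now stable with 2 blocks: {q0,q2} | {q1}.

2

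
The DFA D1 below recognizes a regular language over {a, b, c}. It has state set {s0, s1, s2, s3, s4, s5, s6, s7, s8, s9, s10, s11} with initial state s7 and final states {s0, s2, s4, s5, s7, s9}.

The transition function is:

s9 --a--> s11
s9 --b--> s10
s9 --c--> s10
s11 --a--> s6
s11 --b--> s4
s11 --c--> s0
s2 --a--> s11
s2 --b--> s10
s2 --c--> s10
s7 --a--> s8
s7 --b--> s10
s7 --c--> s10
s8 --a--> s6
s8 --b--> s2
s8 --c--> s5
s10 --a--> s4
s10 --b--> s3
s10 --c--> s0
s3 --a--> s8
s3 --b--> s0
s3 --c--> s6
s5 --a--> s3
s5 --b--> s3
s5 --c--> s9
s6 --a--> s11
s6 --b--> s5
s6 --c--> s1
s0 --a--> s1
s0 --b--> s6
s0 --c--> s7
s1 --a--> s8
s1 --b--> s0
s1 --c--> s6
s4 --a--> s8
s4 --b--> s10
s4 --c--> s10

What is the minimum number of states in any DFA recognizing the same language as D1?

All states are reachable from the start state.
P0 = {s0,s2,s4,s5,s7,s9} | {s1,s3,s6,s8,s10,s11}.
Split {s0,s2,s4,s5,s7,s9} by δ(·,c) → {s2,s4,s7,s9} and {s0,s5}.
On input a, block {s1,s3,s6,s8,s10,s11} splits into {s1,s3,s6,s8,s11} and {s10}.
Refine {s1,s3,s6,s8,s11} on symbol b: members go to different blocks, giving {s1,s3,s6} and {s8,s11}.
No further refinement is possible. Final partition (5 blocks): {s2,s4,s7,s9} | {s1,s3,s6} | {s0,s5} | {s10} | {s8,s11}.

5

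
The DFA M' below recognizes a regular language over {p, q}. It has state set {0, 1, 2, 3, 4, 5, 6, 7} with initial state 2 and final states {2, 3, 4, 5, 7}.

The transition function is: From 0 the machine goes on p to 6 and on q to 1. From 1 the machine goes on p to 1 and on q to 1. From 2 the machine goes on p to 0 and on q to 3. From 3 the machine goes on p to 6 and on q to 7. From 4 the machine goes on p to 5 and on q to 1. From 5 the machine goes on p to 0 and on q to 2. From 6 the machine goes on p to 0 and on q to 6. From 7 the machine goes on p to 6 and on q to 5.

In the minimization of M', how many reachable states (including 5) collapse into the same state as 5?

4

Reachable states from the start: {0,1,2,3,5,6,7}. Unreachable: {4} — drop them.
P0 = {2,3,5,7} | {0,1,6}.
Stable partition: {2,3,5,7} | {0,1,6} — 2 equivalence classes.
State 5 belongs to the block {2,3,5,7}, which has 4 states.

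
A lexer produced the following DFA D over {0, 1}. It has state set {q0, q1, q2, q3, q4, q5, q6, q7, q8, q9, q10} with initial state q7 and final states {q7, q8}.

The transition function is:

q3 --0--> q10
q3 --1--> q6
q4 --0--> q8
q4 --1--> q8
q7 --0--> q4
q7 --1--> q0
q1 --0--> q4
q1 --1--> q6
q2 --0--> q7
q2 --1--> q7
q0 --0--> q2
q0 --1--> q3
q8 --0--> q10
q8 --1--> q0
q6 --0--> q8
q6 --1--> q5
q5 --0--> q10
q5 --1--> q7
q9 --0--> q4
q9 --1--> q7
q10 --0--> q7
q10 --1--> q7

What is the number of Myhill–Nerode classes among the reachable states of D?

6

States {q1,q9} cannot be reached from the start state, so discard them.
P0 = {q7,q8} | {q0,q2,q3,q4,q5,q6,q10}.
Split {q0,q2,q3,q4,q5,q6,q10} by δ(·,0) → {q2,q4,q6,q10} and {q0,q3,q5}.
On input 1, block {q2,q4,q6,q10} splits into {q2,q4,q10} and {q6}.
Split {q0,q3,q5} by δ(·,1) → {q0} and {q3} and {q5}.
No further refinement is possible. Final partition (6 blocks): {q7,q8} | {q2,q4,q10} | {q0} | {q6} | {q3} | {q5}.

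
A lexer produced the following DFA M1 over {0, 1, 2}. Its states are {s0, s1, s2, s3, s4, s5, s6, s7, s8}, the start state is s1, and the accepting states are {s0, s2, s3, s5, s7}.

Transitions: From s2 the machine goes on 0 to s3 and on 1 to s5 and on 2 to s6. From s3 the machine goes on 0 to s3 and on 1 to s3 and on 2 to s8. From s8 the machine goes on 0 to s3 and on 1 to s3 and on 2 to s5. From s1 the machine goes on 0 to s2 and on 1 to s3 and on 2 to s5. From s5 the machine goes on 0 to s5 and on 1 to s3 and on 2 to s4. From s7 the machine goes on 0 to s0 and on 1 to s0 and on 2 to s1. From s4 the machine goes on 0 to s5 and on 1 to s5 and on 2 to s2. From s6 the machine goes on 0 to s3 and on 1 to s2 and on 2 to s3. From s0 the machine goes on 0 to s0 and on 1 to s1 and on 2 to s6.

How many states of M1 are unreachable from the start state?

BFS from s1 reaches {s1, s2, s3, s4, s5, s6, s8}; the 2 state(s) s0, s7 are never visited.

2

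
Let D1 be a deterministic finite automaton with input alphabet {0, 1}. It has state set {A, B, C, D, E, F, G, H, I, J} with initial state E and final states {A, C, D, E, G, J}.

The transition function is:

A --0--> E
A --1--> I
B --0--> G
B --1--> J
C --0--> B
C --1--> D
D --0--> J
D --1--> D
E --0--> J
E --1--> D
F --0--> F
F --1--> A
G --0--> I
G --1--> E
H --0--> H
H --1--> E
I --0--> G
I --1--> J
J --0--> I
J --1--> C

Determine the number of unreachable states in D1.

No path from E leads to A, F, H; the other 7 states are all reachable.

3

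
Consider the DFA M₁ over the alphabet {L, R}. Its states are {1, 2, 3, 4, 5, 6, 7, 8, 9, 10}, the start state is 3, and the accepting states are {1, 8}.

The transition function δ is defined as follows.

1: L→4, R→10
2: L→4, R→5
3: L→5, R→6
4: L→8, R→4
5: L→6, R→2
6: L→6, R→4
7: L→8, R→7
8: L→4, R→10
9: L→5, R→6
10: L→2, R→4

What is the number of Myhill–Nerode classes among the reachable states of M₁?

7

First remove the unreachable states {1,7,9}; 7 states remain.
Start with accepting vs non-accepting: {8} | {2,3,4,5,6,10}.
On input L, block {2,3,4,5,6,10} splits into {2,3,5,6,10} and {4}.
Split {2,3,5,6,10} by δ(·,L) → {3,5,6,10} and {2}.
Refine {3,5,6,10} on symbol L: members go to different blocks, giving {3,5,6} and {10}.
Refine {3,5,6} on symbol R: members go to different blocks, giving {3} and {5} and {6}.
The partition is now stable with 7 blocks: {8} | {3} | {4} | {2} | {10} | {5} | {6}.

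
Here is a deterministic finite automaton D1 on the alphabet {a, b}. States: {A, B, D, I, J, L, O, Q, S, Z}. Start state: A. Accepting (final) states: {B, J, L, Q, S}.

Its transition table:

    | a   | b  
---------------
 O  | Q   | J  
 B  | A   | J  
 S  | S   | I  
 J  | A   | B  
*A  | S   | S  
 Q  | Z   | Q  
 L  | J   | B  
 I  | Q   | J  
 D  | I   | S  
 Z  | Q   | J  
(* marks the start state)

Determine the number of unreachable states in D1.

3

No path from A leads to D, L, O; the other 7 states are all reachable.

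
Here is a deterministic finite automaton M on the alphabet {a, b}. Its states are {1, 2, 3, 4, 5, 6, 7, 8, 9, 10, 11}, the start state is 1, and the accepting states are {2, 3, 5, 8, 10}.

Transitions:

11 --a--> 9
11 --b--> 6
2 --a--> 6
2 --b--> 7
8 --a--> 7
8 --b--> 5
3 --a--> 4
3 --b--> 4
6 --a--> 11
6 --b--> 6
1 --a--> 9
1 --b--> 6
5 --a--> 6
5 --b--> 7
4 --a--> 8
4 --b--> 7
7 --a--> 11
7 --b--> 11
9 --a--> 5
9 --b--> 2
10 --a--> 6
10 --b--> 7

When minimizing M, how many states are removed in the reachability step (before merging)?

BFS from 1 reaches {1, 2, 5, 6, 7, 9, 11}; the 4 state(s) 3, 4, 8, 10 are never visited.

4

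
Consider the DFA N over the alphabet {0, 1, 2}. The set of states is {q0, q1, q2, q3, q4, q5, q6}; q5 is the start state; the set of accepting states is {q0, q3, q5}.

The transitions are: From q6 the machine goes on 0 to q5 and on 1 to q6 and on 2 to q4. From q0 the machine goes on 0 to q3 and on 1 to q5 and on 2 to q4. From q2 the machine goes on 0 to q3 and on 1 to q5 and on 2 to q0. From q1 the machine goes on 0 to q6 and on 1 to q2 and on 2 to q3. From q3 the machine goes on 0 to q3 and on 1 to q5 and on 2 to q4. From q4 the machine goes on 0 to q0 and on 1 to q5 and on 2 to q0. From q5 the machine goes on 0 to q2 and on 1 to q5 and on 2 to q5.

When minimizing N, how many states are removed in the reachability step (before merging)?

No path from q5 leads to q1, q6; the other 5 states are all reachable.

2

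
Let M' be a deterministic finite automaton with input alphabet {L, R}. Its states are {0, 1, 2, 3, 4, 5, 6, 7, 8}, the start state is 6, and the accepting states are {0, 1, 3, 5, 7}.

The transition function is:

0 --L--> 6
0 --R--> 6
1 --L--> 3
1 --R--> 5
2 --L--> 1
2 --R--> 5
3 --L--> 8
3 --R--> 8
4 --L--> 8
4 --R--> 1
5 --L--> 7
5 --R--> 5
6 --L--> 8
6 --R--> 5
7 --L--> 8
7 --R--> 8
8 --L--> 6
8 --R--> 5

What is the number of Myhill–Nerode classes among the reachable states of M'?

3

Reachable states from the start: {5,6,7,8}. Unreachable: {0,1,2,3,4} — drop them.
Initial partition by acceptance: {5,7} | {6,8}.
Split {5,7} by δ(·,L) → {5} and {7}.
No further refinement is possible. Final partition (3 blocks): {5} | {6,8} | {7}.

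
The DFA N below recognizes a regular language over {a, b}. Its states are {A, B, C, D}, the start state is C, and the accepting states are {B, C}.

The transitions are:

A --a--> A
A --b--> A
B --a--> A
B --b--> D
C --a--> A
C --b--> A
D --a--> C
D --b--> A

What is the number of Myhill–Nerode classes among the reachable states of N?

Reachable states from the start: {A,C}. Unreachable: {B,D} — drop them.
P0 = {C} | {A}.
The partition is now stable with 2 blocks: {C} | {A}.

2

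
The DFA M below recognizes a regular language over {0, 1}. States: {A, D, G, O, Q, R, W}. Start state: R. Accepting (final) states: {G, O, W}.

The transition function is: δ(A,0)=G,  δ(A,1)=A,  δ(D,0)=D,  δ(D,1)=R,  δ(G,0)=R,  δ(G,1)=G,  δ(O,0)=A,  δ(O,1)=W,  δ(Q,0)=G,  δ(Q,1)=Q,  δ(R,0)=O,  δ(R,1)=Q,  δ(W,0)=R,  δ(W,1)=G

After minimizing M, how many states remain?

Reachable states from the start: {A,G,O,Q,R,W}. Unreachable: {D} — drop them.
Initial partition by acceptance: {G,O,W} | {A,Q,R}.
The partition is now stable with 2 blocks: {G,O,W} | {A,Q,R}.

2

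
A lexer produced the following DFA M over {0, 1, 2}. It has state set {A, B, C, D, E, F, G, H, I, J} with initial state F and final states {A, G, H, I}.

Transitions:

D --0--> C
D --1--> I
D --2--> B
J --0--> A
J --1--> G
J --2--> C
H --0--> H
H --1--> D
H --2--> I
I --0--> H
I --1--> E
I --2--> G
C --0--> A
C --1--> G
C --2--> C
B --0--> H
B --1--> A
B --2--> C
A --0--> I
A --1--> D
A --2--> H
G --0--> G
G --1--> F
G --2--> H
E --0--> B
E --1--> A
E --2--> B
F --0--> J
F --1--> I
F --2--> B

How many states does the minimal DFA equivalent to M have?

All states are reachable from the start state.
Initial partition by acceptance: {A,G,H,I} | {B,C,D,E,F,J}.
Split {B,C,D,E,F,J} by δ(·,0) → {B,C,J} and {D,E,F}.
The partition is now stable with 3 blocks: {A,G,H,I} | {B,C,J} | {D,E,F}.

3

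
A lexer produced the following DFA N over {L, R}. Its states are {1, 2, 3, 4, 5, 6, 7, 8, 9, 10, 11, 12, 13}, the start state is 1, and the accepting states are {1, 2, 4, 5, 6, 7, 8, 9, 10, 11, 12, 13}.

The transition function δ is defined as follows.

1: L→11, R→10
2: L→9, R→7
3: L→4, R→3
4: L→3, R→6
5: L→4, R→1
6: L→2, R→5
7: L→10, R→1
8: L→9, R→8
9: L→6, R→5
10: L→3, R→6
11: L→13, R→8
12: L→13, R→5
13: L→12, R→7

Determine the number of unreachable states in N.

Every one of the 13 states is reachable from 1.

0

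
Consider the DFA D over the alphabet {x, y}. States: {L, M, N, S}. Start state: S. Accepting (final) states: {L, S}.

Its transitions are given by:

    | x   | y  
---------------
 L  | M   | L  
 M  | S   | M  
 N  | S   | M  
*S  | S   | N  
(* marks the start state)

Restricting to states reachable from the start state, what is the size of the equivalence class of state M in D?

First remove the unreachable states {L}; 3 states remain.
Initial partition by acceptance: {S} | {M,N}.
Stable partition: {S} | {M,N} — 2 equivalence classes.
State M belongs to the block {M,N}, which has 2 states.

2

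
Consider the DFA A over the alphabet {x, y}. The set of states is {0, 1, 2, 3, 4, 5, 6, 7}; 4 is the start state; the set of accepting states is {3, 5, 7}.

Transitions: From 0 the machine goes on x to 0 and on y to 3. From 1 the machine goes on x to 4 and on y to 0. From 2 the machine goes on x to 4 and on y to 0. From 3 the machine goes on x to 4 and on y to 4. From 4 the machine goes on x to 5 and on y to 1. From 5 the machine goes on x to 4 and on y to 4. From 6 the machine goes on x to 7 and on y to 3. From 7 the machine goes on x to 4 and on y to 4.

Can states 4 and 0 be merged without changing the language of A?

No

States {2,6,7} cannot be reached from the start state, so discard them.
Initial partition by acceptance: {3,5} | {0,1,4}.
On input x, block {0,1,4} splits into {0,1} and {4}.
Split {0,1} by δ(·,x) → {0} and {1}.
The partition is now stable with 4 blocks: {3,5} | {0} | {4} | {1}.
4 and 0 end up in different blocks, so they are distinguishable. For instance, the string 'x' is accepted from only 4.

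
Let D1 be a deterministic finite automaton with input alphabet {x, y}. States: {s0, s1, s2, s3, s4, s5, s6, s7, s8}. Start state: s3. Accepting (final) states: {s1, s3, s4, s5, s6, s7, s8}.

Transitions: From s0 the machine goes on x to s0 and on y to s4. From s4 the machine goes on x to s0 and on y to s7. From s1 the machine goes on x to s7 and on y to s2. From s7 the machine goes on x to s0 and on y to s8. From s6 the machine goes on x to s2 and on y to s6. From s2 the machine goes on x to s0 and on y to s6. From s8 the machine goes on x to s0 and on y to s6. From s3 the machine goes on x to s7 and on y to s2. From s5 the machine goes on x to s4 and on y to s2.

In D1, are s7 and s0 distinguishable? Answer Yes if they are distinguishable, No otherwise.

Yes

States {s1,s5} cannot be reached from the start state, so discard them.
P0 = {s3,s4,s6,s7,s8} | {s0,s2}.
Refine {s3,s4,s6,s7,s8} on symbol x: members go to different blocks, giving {s4,s6,s7,s8} and {s3}.
No further refinement is possible. Final partition (3 blocks): {s4,s6,s7,s8} | {s0,s2} | {s3}.
s7 and s0 end up in different blocks, so they are distinguishable. For instance, the string 'ε' is accepted from only s7.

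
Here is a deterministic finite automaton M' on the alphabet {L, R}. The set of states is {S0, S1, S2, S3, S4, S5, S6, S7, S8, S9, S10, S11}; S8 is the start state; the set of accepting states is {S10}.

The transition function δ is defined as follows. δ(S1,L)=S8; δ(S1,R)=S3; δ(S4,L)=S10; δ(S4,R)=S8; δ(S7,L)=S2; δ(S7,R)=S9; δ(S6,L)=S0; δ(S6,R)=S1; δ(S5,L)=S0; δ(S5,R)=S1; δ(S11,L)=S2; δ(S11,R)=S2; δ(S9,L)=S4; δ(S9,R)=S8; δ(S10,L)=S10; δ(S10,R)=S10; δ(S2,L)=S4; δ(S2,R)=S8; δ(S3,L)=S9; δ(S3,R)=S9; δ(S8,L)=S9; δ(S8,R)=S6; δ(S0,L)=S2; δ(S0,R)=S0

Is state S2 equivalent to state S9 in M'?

Yes

States {S5,S7,S11} cannot be reached from the start state, so discard them.
P0 = {S10} | {S0,S1,S2,S3,S4,S6,S8,S9}.
On input L, block {S0,S1,S2,S3,S4,S6,S8,S9} splits into {S0,S1,S2,S3,S6,S8,S9} and {S4}.
Refine {S0,S1,S2,S3,S6,S8,S9} on symbol L: members go to different blocks, giving {S0,S1,S3,S6,S8} and {S2,S9}.
On input L, block {S0,S1,S3,S6,S8} splits into {S0,S3,S8} and {S1,S6}.
Refine {S0,S3,S8} on symbol R: members go to different blocks, giving {S0} and {S3} and {S8}.
Split {S1,S6} by δ(·,L) → {S1} and {S6}.
Stable partition: {S10} | {S0} | {S4} | {S2,S9} | {S1} | {S3} | {S8} | {S6} — 8 equivalence classes.
S2 and S9 lie in the same block of the stable partition, so they are equivalent — no string distinguishes them.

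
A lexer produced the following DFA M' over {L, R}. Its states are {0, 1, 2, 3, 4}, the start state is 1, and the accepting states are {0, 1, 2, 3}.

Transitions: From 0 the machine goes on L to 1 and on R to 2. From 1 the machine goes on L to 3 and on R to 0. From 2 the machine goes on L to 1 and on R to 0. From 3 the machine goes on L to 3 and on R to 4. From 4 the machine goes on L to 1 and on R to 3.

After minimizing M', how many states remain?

4

All states are reachable from the start state.
P0 = {0,1,2,3} | {4}.
Refine {0,1,2,3} on symbol R: members go to different blocks, giving {0,1,2} and {3}.
Split {0,1,2} by δ(·,L) → {0,2} and {1}.
No further refinement is possible. Final partition (4 blocks): {0,2} | {4} | {3} | {1}.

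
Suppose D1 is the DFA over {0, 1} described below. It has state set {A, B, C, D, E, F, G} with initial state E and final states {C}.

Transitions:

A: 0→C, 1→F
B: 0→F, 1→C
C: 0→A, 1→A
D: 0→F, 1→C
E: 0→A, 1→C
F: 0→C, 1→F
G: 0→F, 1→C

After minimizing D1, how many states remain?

States {B,D,G} cannot be reached from the start state, so discard them.
P0 = {C} | {A,E,F}.
Split {A,E,F} by δ(·,0) → {A,F} and {E}.
Stable partition: {C} | {A,F} | {E} — 3 equivalence classes.

3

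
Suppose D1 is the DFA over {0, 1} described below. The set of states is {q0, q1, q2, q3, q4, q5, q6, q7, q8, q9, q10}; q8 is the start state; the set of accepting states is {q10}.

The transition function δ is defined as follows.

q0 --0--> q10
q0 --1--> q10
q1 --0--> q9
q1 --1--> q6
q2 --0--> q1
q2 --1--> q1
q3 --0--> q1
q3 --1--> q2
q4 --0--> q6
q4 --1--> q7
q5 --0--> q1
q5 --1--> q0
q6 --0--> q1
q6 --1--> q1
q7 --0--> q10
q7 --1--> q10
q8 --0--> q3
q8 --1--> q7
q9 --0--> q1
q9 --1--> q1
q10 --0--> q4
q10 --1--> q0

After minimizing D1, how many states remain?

4

First remove the unreachable states {q5}; 10 states remain.
P0 = {q10} | {q0,q1,q2,q3,q4,q6,q7,q8,q9}.
On input 0, block {q0,q1,q2,q3,q4,q6,q7,q8,q9} splits into {q1,q2,q3,q4,q6,q8,q9} and {q0,q7}.
On input 1, block {q1,q2,q3,q4,q6,q8,q9} splits into {q1,q2,q3,q6,q9} and {q4,q8}.
The partition is now stable with 4 blocks: {q10} | {q1,q2,q3,q6,q9} | {q0,q7} | {q4,q8}.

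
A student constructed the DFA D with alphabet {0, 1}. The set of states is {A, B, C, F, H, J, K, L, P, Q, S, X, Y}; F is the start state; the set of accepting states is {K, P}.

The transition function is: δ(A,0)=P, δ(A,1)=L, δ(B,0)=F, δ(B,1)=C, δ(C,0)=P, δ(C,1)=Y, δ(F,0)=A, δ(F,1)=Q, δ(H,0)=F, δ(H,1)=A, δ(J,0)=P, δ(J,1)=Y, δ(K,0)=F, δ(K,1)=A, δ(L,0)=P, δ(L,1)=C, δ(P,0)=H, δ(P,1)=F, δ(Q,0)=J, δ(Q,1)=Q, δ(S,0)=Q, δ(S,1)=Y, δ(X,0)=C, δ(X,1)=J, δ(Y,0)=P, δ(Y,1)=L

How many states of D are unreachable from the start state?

4

BFS from F reaches {A, C, F, H, J, L, P, Q, Y}; the 4 state(s) B, K, S, X are never visited.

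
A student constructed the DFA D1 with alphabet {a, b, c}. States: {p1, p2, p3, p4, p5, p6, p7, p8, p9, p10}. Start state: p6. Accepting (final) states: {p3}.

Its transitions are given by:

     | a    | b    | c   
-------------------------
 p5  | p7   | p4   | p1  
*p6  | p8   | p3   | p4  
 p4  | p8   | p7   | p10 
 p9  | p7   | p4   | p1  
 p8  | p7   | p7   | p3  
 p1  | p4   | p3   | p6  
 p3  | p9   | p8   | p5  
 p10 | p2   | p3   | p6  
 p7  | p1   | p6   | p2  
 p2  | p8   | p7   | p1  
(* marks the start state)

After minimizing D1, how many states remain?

P0 = {p3} | {p1,p2,p4,p5,p6,p7,p8,p9,p10}.
On input b, block {p1,p2,p4,p5,p6,p7,p8,p9,p10} splits into {p2,p4,p5,p7,p8,p9} and {p1,p6,p10}.
Split {p2,p4,p5,p7,p8,p9} by δ(·,a) → {p2,p4,p5,p8,p9} and {p7}.
Refine {p2,p4,p5,p8,p9} on symbol a: members go to different blocks, giving {p5,p8,p9} and {p2,p4}.
Refine {p5,p8,p9} on symbol b: members go to different blocks, giving {p5,p9} and {p8}.
Split {p1,p6,p10} by δ(·,a) → {p1,p10} and {p6}.
Stable partition: {p3} | {p5,p9} | {p1,p10} | {p7} | {p2,p4} | {p8} | {p6} — 7 equivalence classes.

7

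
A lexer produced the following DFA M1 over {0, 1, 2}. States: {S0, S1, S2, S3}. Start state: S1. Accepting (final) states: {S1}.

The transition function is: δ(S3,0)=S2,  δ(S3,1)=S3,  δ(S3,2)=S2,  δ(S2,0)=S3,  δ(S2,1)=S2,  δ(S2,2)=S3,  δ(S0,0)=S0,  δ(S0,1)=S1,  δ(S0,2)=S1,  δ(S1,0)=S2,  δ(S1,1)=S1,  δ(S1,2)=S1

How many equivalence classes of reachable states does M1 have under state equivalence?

States {S0} cannot be reached from the start state, so discard them.
P0 = {S1} | {S2,S3}.
No further refinement is possible. Final partition (2 blocks): {S1} | {S2,S3}.

2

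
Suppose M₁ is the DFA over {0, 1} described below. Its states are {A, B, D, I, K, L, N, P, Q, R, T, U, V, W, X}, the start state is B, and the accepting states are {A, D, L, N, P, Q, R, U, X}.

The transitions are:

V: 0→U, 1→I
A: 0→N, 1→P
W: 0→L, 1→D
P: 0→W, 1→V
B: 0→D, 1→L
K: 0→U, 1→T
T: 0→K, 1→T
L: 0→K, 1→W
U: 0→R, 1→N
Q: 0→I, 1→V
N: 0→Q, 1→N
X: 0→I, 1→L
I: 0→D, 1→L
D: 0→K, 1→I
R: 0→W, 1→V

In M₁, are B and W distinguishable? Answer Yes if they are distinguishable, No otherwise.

No

First remove the unreachable states {A,P,X}; 12 states remain.
P0 = {D,L,N,Q,R,U} | {B,I,K,T,V,W}.
Split {D,L,N,Q,R,U} by δ(·,0) → {D,L,Q,R} and {N,U}.
Refine {B,I,K,T,V,W} on symbol 0: members go to different blocks, giving {B,I,W} and {K,V} and {T}.
On input 0, block {D,L,Q,R} splits into {Q,R} and {D,L}.
Refine {K,V} on symbol 1: members go to different blocks, giving {V} and {K}.
No further refinement is possible. Final partition (7 blocks): {Q,R} | {B,I,W} | {N,U} | {V} | {T} | {D,L} | {K}.
B and W lie in the same block of the stable partition, so they are equivalent — no string distinguishes them.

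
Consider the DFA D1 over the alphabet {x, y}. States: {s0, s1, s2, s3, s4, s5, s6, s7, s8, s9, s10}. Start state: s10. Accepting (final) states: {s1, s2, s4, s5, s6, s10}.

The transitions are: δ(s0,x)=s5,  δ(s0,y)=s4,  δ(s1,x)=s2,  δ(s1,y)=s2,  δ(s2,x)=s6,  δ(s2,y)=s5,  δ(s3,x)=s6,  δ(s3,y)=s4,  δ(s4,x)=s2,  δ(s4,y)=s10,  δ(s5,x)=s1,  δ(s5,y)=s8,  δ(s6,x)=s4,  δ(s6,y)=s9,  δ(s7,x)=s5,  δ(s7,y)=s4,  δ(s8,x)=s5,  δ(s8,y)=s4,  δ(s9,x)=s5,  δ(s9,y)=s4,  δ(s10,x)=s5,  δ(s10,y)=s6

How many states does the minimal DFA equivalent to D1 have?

4

First remove the unreachable states {s0,s3,s7}; 8 states remain.
Start with accepting vs non-accepting: {s1,s2,s4,s5,s6,s10} | {s8,s9}.
Split {s1,s2,s4,s5,s6,s10} by δ(·,y) → {s1,s2,s4,s10} and {s5,s6}.
Split {s1,s2,s4,s10} by δ(·,x) → {s1,s4} and {s2,s10}.
The partition is now stable with 4 blocks: {s1,s4} | {s8,s9} | {s5,s6} | {s2,s10}.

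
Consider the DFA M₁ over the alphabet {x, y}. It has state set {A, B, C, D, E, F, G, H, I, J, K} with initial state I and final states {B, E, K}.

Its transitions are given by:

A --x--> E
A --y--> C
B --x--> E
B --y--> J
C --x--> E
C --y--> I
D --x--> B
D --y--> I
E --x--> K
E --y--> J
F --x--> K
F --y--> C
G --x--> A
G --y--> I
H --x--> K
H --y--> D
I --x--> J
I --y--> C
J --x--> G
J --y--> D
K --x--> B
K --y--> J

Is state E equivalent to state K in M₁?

Yes

Reachable states from the start: {A,B,C,D,E,G,I,J,K}. Unreachable: {F,H} — drop them.
P0 = {B,E,K} | {A,C,D,G,I,J}.
Split {A,C,D,G,I,J} by δ(·,x) → {A,C,D} and {G,I,J}.
On input y, block {A,C,D} splits into {C,D} and {A}.
Split {G,I,J} by δ(·,x) → {I,J} and {G}.
Refine {I,J} on symbol x: members go to different blocks, giving {I} and {J}.
No further refinement is possible. Final partition (6 blocks): {B,E,K} | {C,D} | {I} | {A} | {G} | {J}.
E and K lie in the same block of the stable partition, so they are equivalent — no string distinguishes them.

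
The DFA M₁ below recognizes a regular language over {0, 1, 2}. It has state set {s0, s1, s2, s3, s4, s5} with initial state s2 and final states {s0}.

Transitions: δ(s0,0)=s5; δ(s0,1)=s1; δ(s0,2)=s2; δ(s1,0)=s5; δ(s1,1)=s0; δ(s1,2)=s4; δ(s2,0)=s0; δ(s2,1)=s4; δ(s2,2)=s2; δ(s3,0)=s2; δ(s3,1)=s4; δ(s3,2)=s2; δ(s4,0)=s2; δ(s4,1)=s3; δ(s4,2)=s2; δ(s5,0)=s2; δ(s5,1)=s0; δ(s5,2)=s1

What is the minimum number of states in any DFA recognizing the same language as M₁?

5

All states are reachable from the start state.
P0 = {s0} | {s1,s2,s3,s4,s5}.
On input 0, block {s1,s2,s3,s4,s5} splits into {s1,s3,s4,s5} and {s2}.
On input 0, block {s1,s3,s4,s5} splits into {s3,s4,s5} and {s1}.
Refine {s3,s4,s5} on symbol 1: members go to different blocks, giving {s3,s4} and {s5}.
The partition is now stable with 5 blocks: {s0} | {s3,s4} | {s2} | {s1} | {s5}.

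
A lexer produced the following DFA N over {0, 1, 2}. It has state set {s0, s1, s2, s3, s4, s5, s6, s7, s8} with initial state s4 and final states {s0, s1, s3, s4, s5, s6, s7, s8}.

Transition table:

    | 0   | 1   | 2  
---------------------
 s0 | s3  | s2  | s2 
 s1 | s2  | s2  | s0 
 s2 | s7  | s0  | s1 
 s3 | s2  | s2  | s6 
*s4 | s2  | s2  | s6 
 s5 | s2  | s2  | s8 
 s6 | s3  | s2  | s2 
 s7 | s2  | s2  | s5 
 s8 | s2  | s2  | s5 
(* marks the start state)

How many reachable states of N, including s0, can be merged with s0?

2

Every state is reachable, so we keep all 9.
Start with accepting vs non-accepting: {s0,s1,s3,s4,s5,s6,s7,s8} | {s2}.
Split {s0,s1,s3,s4,s5,s6,s7,s8} by δ(·,0) → {s1,s3,s4,s5,s7,s8} and {s0,s6}.
Refine {s1,s3,s4,s5,s7,s8} on symbol 2: members go to different blocks, giving {s1,s3,s4} and {s5,s7,s8}.
No further refinement is possible. Final partition (4 blocks): {s1,s3,s4} | {s2} | {s0,s6} | {s5,s7,s8}.
The equivalence class containing s0 is {s0,s6}, of size 2.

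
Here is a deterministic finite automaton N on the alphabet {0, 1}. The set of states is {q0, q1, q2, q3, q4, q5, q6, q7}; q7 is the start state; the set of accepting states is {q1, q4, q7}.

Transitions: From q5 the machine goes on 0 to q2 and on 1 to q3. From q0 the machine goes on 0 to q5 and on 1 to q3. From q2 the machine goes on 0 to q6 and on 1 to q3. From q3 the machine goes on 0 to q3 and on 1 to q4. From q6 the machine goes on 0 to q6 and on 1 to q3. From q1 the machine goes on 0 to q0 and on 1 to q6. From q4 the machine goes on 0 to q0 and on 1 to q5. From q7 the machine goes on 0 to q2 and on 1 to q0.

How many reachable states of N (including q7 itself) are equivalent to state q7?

First remove the unreachable states {q1}; 7 states remain.
P0 = {q4,q7} | {q0,q2,q3,q5,q6}.
Refine {q0,q2,q3,q5,q6} on symbol 1: members go to different blocks, giving {q0,q2,q5,q6} and {q3}.
No further refinement is possible. Final partition (3 blocks): {q4,q7} | {q0,q2,q5,q6} | {q3}.
State q7 belongs to the block {q4,q7}, which has 2 states.

2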